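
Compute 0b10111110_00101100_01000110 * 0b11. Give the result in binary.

0b10001110101000010011010010

Multiply each base-2 digit by 3, carrying:
  0×3 = 0 → write 0
  1×3 = 3 → write 1 carry 1
  1×3+1 = 4 → write 0 carry 2
  0×3+2 = 2 → write 0 carry 1
  0×3+1 = 1 → write 1
  0×3 = 0 → write 0
  1×3 = 3 → write 1 carry 1
  0×3+1 = 1 → write 1
  0×3 = 0 → write 0
  0×3 = 0 → write 0
  1×3 = 3 → write 1 carry 1
  1×3+1 = 4 → write 0 carry 2
  0×3+2 = 2 → write 0 carry 1
  1×3+1 = 4 → write 0 carry 2
  0×3+2 = 2 → write 0 carry 1
  0×3+1 = 1 → write 1
  0×3 = 0 → write 0
  1×3 = 3 → write 1 carry 1
  1×3+1 = 4 → write 0 carry 2
  1×3+2 = 5 → write 1 carry 2
  1×3+2 = 5 → write 1 carry 2
  1×3+2 = 5 → write 1 carry 2
  0×3+2 = 2 → write 0 carry 1
  1×3+1 = 4 → write 0 carry 2
  remaining carry: 10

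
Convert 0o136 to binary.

Each octal digit is 3 bits: 1=001 3=011 6=110.

0b1011110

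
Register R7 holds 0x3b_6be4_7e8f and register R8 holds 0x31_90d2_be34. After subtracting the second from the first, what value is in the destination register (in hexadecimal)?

Subtract column by column in base 16:
  f-4 → b
  8-3 → 5
  e-e → 0
  7-b → c (borrow)
  4-2-1 → 1
  e-d → 1
  b-0 → b
  6-9 → d (borrow)
  b-1-1 → 9
  3-3 → 0

0x9db11c05b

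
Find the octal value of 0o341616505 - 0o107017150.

Subtract column by column in base 8:
  5-0 → 5
  0-5 → 3 (borrow)
  5-1-1 → 3
  6-7 → 7 (borrow)
  1-1-1 → 7 (borrow)
  6-0-1 → 5
  1-7 → 2 (borrow)
  4-0-1 → 3
  3-1 → 2

0o232577335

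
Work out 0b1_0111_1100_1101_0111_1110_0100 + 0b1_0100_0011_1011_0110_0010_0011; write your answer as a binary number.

Add column by column in base 2, right to left:
  0+1 = 1
  0+1 = 1
  1+0 = 1
  0+0 = 0
  0+0 = 0
  1+1 = 0 carry 1
  1+0+1 = 0 carry 1
  1+0+1 = 0 carry 1
  1+0+1 = 0 carry 1
  1+1+1 = 1 carry 1
  1+1+1 = 1 carry 1
  0+0+1 = 1
  1+1 = 0 carry 1
  0+1+1 = 0 carry 1
  1+0+1 = 0 carry 1
  1+1+1 = 1 carry 1
  0+1+1 = 0 carry 1
  0+1+1 = 0 carry 1
  1+0+1 = 0 carry 1
  1+0+1 = 0 carry 1
  1+0+1 = 0 carry 1
  1+0+1 = 0 carry 1
  1+1+1 = 1 carry 1
  0+0+1 = 1
  1+1 = 0 carry 1
  final carry 1

0b10110000001000111000000111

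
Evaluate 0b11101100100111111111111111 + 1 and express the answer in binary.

0b11101100101000000000000000

The trailing 15 digits are 1 (max in base 2), so adding 1 cascades: they roll to 0 and the next digit up increments.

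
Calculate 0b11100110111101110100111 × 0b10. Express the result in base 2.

Multiply each base-2 digit by 2, carrying:
  1×2 = 2 → write 0 carry 1
  1×2+1 = 3 → write 1 carry 1
  1×2+1 = 3 → write 1 carry 1
  0×2+1 = 1 → write 1
  0×2 = 0 → write 0
  1×2 = 2 → write 0 carry 1
  0×2+1 = 1 → write 1
  1×2 = 2 → write 0 carry 1
  1×2+1 = 3 → write 1 carry 1
  1×2+1 = 3 → write 1 carry 1
  0×2+1 = 1 → write 1
  1×2 = 2 → write 0 carry 1
  1×2+1 = 3 → write 1 carry 1
  1×2+1 = 3 → write 1 carry 1
  1×2+1 = 3 → write 1 carry 1
  0×2+1 = 1 → write 1
  1×2 = 2 → write 0 carry 1
  1×2+1 = 3 → write 1 carry 1
  0×2+1 = 1 → write 1
  0×2 = 0 → write 0
  1×2 = 2 → write 0 carry 1
  1×2+1 = 3 → write 1 carry 1
  1×2+1 = 3 → write 1 carry 1
  remaining carry: 1

0b111001101111011101001110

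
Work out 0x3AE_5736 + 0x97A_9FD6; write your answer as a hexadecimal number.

0xD28F70C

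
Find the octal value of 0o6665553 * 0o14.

Multiply each base-8 digit by 12, carrying:
  3×12 = 36 → write 4 carry 4
  5×12+4 = 64 → write 0 carry 8
  5×12+8 = 68 → write 4 carry 8
  5×12+8 = 68 → write 4 carry 8
  6×12+8 = 80 → write 0 carry 10
  6×12+10 = 82 → write 2 carry 10
  6×12+10 = 82 → write 2 carry 10
  remaining carry: 12

0o122204404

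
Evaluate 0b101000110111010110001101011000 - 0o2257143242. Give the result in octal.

0o2610116266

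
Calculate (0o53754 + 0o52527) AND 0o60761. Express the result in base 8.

0o20501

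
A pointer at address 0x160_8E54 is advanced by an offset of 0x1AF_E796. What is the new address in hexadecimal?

0x31075EA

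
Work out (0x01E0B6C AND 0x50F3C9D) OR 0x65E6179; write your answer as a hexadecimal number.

0x65E697D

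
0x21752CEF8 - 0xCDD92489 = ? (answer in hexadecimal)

Subtract column by column in base 16:
  8-9 → F (borrow)
  F-8-1 → 6
  E-4 → A
  C-2 → A
  2-9 → 9 (borrow)
  5-D-1 → 7 (borrow)
  7-D-1 → 9 (borrow)
  1-C-1 → 4 (borrow)
  2-0-1 → 1

0x14979AA6F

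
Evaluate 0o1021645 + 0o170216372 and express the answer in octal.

0o171240237

Add column by column in base 8, right to left:
  5+2 = 7
  4+7 = 3 carry 1
  6+3+1 = 2 carry 1
  1+6+1 = 0 carry 1
  2+1+1 = 4
  0+2 = 2
  1+0 = 1
  0+7 = 7
  0+1 = 1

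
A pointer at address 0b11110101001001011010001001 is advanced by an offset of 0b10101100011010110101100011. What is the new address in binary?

0b110100001100100001111101100

Add column by column in base 2, right to left:
  1+1 = 0 carry 1
  0+1+1 = 0 carry 1
  0+0+1 = 1
  1+0 = 1
  0+0 = 0
  0+1 = 1
  0+1 = 1
  1+0 = 1
  0+1 = 1
  1+0 = 1
  1+1 = 0 carry 1
  0+1+1 = 0 carry 1
  1+0+1 = 0 carry 1
  0+1+1 = 0 carry 1
  0+0+1 = 1
  1+1 = 0 carry 1
  0+1+1 = 0 carry 1
  0+0+1 = 1
  1+0 = 1
  0+0 = 0
  1+1 = 0 carry 1
  0+1+1 = 0 carry 1
  1+0+1 = 0 carry 1
  1+1+1 = 1 carry 1
  1+0+1 = 0 carry 1
  1+1+1 = 1 carry 1
  final carry 1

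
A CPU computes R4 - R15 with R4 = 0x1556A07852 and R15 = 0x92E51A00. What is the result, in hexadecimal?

Subtract column by column in base 16:
  2-0 → 2
  5-0 → 5
  8-A → E (borrow)
  7-1-1 → 5
  0-5 → B (borrow)
  A-E-1 → B (borrow)
  6-2-1 → 3
  5-9 → C (borrow)
  5-0-1 → 4
  1-0 → 1

0x14C3BB5E52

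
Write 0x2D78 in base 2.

Expand each hex digit to 4 bits: 2=0010 D=1101 7=0111 8=1000.

0b10110101111000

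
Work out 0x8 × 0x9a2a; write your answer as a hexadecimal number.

0x4d150

Multiply each base-16 digit by 8, carrying:
  a×8 = 80 → write 0 carry 5
  2×8+5 = 21 → write 5 carry 1
  a×8+1 = 81 → write 1 carry 5
  9×8+5 = 77 → write d carry 4
  remaining carry: 4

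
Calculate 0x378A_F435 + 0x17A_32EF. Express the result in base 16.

0x39052724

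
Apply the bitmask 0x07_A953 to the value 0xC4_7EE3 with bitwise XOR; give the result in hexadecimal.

XOR each hex digit independently (no carries):
  C^0=C, 4^7=3, 7^A=D, E^9=7, E^5=B, 3^3=0

0xC3D7B0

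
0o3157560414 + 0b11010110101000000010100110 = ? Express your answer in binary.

0o3157560414 = 0b11001101111101110000100001100 in binary.
Add column by column in base 2, right to left:
  0+0 = 0
  0+1 = 1
  1+1 = 0 carry 1
  1+0+1 = 0 carry 1
  0+0+1 = 1
  0+1 = 1
  0+0 = 0
  0+1 = 1
  1+0 = 1
  0+0 = 0
  0+0 = 0
  0+0 = 0
  0+0 = 0
  1+0 = 1
  1+0 = 1
  1+1 = 0 carry 1
  0+0+1 = 1
  1+1 = 0 carry 1
  1+0+1 = 0 carry 1
  1+1+1 = 1 carry 1
  1+1+1 = 1 carry 1
  1+0+1 = 0 carry 1
  0+1+1 = 0 carry 1
  1+0+1 = 0 carry 1
  1+1+1 = 1 carry 1
  0+1+1 = 0 carry 1
  0+0+1 = 1
  1+0 = 1
  1+0 = 1

0b11101000110010110000110110010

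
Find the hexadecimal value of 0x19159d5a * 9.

Multiply each base-16 digit by 9, carrying:
  a×9 = 90 → write a carry 5
  5×9+5 = 50 → write 2 carry 3
  d×9+3 = 120 → write 8 carry 7
  9×9+7 = 88 → write 8 carry 5
  5×9+5 = 50 → write 2 carry 3
  1×9+3 = 12 → write c
  9×9 = 81 → write 1 carry 5
  1×9+5 = 14 → write e

0xe1c2882a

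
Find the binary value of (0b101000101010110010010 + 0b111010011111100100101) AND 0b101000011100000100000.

Add column by column in base 2, right to left:
  0+1 = 1
  1+0 = 1
  0+1 = 1
  0+0 = 0
  1+0 = 1
  0+1 = 1
  0+0 = 0
  1+0 = 1
  1+1 = 0 carry 1
  0+1+1 = 0 carry 1
  1+1+1 = 1 carry 1
  0+1+1 = 0 carry 1
  1+1+1 = 1 carry 1
  0+1+1 = 0 carry 1
  1+0+1 = 0 carry 1
  0+0+1 = 1
  0+1 = 1
  0+0 = 0
  1+1 = 0 carry 1
  0+1+1 = 0 carry 1
  1+1+1 = 1 carry 1
  final carry 1
Sum = 0b1100011001010010110111; now AND with 0b101000011100000100000:
  1100011001010010110111
& 0101000011100000100000
= 0100000001000000100000

0b100000001000000100000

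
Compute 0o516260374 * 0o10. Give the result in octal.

0o5162603740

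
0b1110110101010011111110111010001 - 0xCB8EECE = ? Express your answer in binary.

0b1101001111100010000111100000011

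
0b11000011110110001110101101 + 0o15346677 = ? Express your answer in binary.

0o15346677 = 0b1101011100110110111111 in binary.
Add column by column in base 2, right to left:
  1+1 = 0 carry 1
  0+1+1 = 0 carry 1
  1+1+1 = 1 carry 1
  1+1+1 = 1 carry 1
  0+1+1 = 0 carry 1
  1+1+1 = 1 carry 1
  0+0+1 = 1
  1+1 = 0 carry 1
  1+1+1 = 1 carry 1
  1+0+1 = 0 carry 1
  0+1+1 = 0 carry 1
  0+1+1 = 0 carry 1
  0+0+1 = 1
  1+0 = 1
  1+1 = 0 carry 1
  0+1+1 = 0 carry 1
  1+1+1 = 1 carry 1
  1+0+1 = 0 carry 1
  1+1+1 = 1 carry 1
  1+0+1 = 0 carry 1
  0+1+1 = 0 carry 1
  0+1+1 = 0 carry 1
  0+0+1 = 1
  0+0 = 0
  1+0 = 1
  1+0 = 1

0b11010001010011000101101100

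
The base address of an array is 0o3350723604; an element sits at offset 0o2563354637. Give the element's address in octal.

Add column by column in base 8, right to left:
  4+7 = 3 carry 1
  0+3+1 = 4
  6+6 = 4 carry 1
  3+4+1 = 0 carry 1
  2+5+1 = 0 carry 1
  7+3+1 = 3 carry 1
  0+3+1 = 4
  5+6 = 3 carry 1
  3+5+1 = 1 carry 1
  3+2+1 = 6

0o6134300443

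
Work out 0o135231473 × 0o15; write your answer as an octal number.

0o2274714777

Multiply each base-8 digit by 13, carrying:
  3×13 = 39 → write 7 carry 4
  7×13+4 = 95 → write 7 carry 11
  4×13+11 = 63 → write 7 carry 7
  1×13+7 = 20 → write 4 carry 2
  3×13+2 = 41 → write 1 carry 5
  2×13+5 = 31 → write 7 carry 3
  5×13+3 = 68 → write 4 carry 8
  3×13+8 = 47 → write 7 carry 5
  1×13+5 = 18 → write 2 carry 2
  remaining carry: 2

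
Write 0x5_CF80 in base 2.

Expand each hex digit to 4 bits: 5=0101 C=1100 F=1111 8=1000 0=0000.

0b1011100111110000000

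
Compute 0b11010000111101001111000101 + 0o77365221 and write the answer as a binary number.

0b100010000011011111001010110

0o77365221 = 0b111111011110101010010001 in binary.
Add column by column in base 2, right to left:
  1+1 = 0 carry 1
  0+0+1 = 1
  1+0 = 1
  0+0 = 0
  0+1 = 1
  0+0 = 0
  1+0 = 1
  1+1 = 0 carry 1
  1+0+1 = 0 carry 1
  1+1+1 = 1 carry 1
  0+0+1 = 1
  0+1 = 1
  1+0 = 1
  0+1 = 1
  1+1 = 0 carry 1
  1+1+1 = 1 carry 1
  1+1+1 = 1 carry 1
  1+0+1 = 0 carry 1
  0+1+1 = 0 carry 1
  0+1+1 = 0 carry 1
  0+1+1 = 0 carry 1
  0+1+1 = 0 carry 1
  1+1+1 = 1 carry 1
  0+1+1 = 0 carry 1
  1+0+1 = 0 carry 1
  1+0+1 = 0 carry 1
  final carry 1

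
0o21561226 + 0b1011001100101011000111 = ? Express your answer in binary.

0b11100111010110101011101

0o21561226 = 0b10001101110001010010110 in binary.
Add column by column in base 2, right to left:
  0+1 = 1
  1+1 = 0 carry 1
  1+1+1 = 1 carry 1
  0+0+1 = 1
  1+0 = 1
  0+0 = 0
  0+1 = 1
  1+1 = 0 carry 1
  0+0+1 = 1
  1+1 = 0 carry 1
  0+0+1 = 1
  0+1 = 1
  0+0 = 0
  1+0 = 1
  1+1 = 0 carry 1
  1+1+1 = 1 carry 1
  0+0+1 = 1
  1+0 = 1
  1+1 = 0 carry 1
  0+1+1 = 0 carry 1
  0+0+1 = 1
  0+1 = 1
  1+0 = 1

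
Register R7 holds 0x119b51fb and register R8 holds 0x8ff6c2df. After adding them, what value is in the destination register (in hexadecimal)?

0xa19214da

Add column by column in base 16, right to left:
  b+f = a carry 1
  f+d+1 = d carry 1
  1+2+1 = 4
  5+c = 1 carry 1
  b+6+1 = 2 carry 1
  9+f+1 = 9 carry 1
  1+f+1 = 1 carry 1
  1+8+1 = a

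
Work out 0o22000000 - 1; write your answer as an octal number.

0o21777777

The trailing 6 digits are 0, so subtracting 1 borrows through: they become 7 and the next digit up decrements.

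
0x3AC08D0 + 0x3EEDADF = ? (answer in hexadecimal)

Add column by column in base 16, right to left:
  0+F = F
  D+D = A carry 1
  8+A+1 = 3 carry 1
  0+D+1 = E
  C+E = A carry 1
  A+E+1 = 9 carry 1
  3+3+1 = 7

0x79AE3AF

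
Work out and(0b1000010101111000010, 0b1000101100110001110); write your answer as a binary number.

AND bit by bit (1 only where both bits are 1):
  1000010101111000010
& 1000101100110001110
= 1000000100110000010

0b1000000100110000010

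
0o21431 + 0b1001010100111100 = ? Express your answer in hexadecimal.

0o21431 = 0x2319 in hexadecimal.
0b1001010100111100 = 0x953C in hexadecimal.
Add column by column in base 16, right to left:
  9+C = 5 carry 1
  1+3+1 = 5
  3+5 = 8
  2+9 = B

0xB855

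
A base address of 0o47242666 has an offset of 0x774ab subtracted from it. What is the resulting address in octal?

0o45350413

0x774ab = 0o1672253 in octal.
Subtract column by column in base 8:
  6-3 → 3
  6-5 → 1
  6-2 → 4
  2-2 → 0
  4-7 → 5 (borrow)
  2-6-1 → 3 (borrow)
  7-1-1 → 5
  4-0 → 4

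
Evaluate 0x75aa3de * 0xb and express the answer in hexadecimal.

0x50e50a8a

Multiply each base-16 digit by 11, carrying:
  e×11 = 154 → write a carry 9
  d×11+9 = 152 → write 8 carry 9
  3×11+9 = 42 → write a carry 2
  a×11+2 = 112 → write 0 carry 7
  a×11+7 = 117 → write 5 carry 7
  5×11+7 = 62 → write e carry 3
  7×11+3 = 80 → write 0 carry 5
  remaining carry: 5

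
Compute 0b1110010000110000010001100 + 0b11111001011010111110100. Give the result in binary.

Add column by column in base 2, right to left:
  0+0 = 0
  0+0 = 0
  1+1 = 0 carry 1
  1+0+1 = 0 carry 1
  0+1+1 = 0 carry 1
  0+1+1 = 0 carry 1
  0+1+1 = 0 carry 1
  1+1+1 = 1 carry 1
  0+1+1 = 0 carry 1
  0+0+1 = 1
  0+1 = 1
  0+0 = 0
  0+1 = 1
  1+1 = 0 carry 1
  1+0+1 = 0 carry 1
  0+1+1 = 0 carry 1
  0+0+1 = 1
  0+0 = 0
  0+1 = 1
  1+1 = 0 carry 1
  0+1+1 = 0 carry 1
  0+1+1 = 0 carry 1
  1+1+1 = 1 carry 1
  1+0+1 = 0 carry 1
  1+0+1 = 0 carry 1
  final carry 1

0b10010001010001011010000000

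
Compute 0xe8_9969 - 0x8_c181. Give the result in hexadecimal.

0xdfd7e8

Subtract column by column in base 16:
  9-1 → 8
  6-8 → e (borrow)
  9-1-1 → 7
  9-c → d (borrow)
  8-8-1 → f (borrow)
  e-0-1 → d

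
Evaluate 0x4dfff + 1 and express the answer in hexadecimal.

The trailing 3 digits are F (max in base 16), so adding 1 cascades: they roll to 0 and the next digit up increments.

0x4e000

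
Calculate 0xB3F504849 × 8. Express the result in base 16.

Multiply each base-16 digit by 8, carrying:
  9×8 = 72 → write 8 carry 4
  4×8+4 = 36 → write 4 carry 2
  8×8+2 = 66 → write 2 carry 4
  4×8+4 = 36 → write 4 carry 2
  0×8+2 = 2 → write 2
  5×8 = 40 → write 8 carry 2
  F×8+2 = 122 → write A carry 7
  3×8+7 = 31 → write F carry 1
  B×8+1 = 89 → write 9 carry 5
  remaining carry: 5

0x59FA824248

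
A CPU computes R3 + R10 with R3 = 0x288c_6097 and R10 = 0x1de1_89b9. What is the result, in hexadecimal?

Add column by column in base 16, right to left:
  7+9 = 0 carry 1
  9+b+1 = 5 carry 1
  0+9+1 = a
  6+8 = e
  c+1 = d
  8+e = 6 carry 1
  8+d+1 = 6 carry 1
  2+1+1 = 4

0x466dea50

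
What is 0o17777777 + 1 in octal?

0o20000000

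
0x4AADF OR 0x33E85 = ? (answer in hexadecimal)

0x7BEDF

OR each hex digit independently (no carries):
  4|3=7, A|3=B, A|E=E, D|8=D, F|5=F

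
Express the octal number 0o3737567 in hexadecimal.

0xFBF77

Each octal digit is 3 bits: 3=011 7=111 3=011 7=111 5=101 6=110 7=111.
Group the bits into nibbles: 1111 1011 1111 0111 0111 → FBF77.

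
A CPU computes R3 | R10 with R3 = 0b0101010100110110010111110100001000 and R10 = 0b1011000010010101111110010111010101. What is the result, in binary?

0b1111010110110111111111110111011101

OR bit by bit (1 where either bit is 1):
  0101010100110110010111110100001000
| 1011000010010101111110010111010101
= 1111010110110111111111110111011101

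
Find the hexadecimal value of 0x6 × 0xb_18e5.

Multiply each base-16 digit by 6, carrying:
  5×6 = 30 → write e carry 1
  e×6+1 = 85 → write 5 carry 5
  8×6+5 = 53 → write 5 carry 3
  1×6+3 = 9 → write 9
  b×6 = 66 → write 2 carry 4
  remaining carry: 4

0x42955e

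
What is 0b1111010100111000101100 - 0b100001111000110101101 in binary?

0b1011000101110001111111

Subtract column by column in base 2:
  0-1 → 1 (borrow)
  0-0-1 → 1 (borrow)
  1-1-1 → 1 (borrow)
  1-1-1 → 1 (borrow)
  0-0-1 → 1 (borrow)
  1-1-1 → 1 (borrow)
  0-0-1 → 1 (borrow)
  0-1-1 → 0 (borrow)
  0-1-1 → 0 (borrow)
  1-0-1 → 0
  1-0 → 1
  1-0 → 1
  0-1 → 1 (borrow)
  0-1-1 → 0 (borrow)
  1-1-1 → 1 (borrow)
  0-1-1 → 0 (borrow)
  1-0-1 → 0
  0-0 → 0
  1-0 → 1
  1-0 → 1
  1-1 → 0
  1-0 → 1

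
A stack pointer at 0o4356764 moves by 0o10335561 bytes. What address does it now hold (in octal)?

Add column by column in base 8, right to left:
  4+1 = 5
  6+6 = 4 carry 1
  7+5+1 = 5 carry 1
  6+5+1 = 4 carry 1
  5+3+1 = 1 carry 1
  3+3+1 = 7
  4+0 = 4
  0+1 = 1

0o14714545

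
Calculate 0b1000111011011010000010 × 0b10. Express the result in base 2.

0b10001110110110100000100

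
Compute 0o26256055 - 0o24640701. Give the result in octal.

Subtract column by column in base 8:
  5-1 → 4
  5-0 → 5
  0-7 → 1 (borrow)
  6-0-1 → 5
  5-4 → 1
  2-6 → 4 (borrow)
  6-4-1 → 1
  2-2 → 0

0o1415154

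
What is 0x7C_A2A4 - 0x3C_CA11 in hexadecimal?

0x3FD893

Subtract column by column in base 16:
  4-1 → 3
  A-1 → 9
  2-A → 8 (borrow)
  A-C-1 → D (borrow)
  C-C-1 → F (borrow)
  7-3-1 → 3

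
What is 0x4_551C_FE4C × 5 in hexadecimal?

Multiply each base-16 digit by 5, carrying:
  C×5 = 60 → write C carry 3
  4×5+3 = 23 → write 7 carry 1
  E×5+1 = 71 → write 7 carry 4
  F×5+4 = 79 → write F carry 4
  C×5+4 = 64 → write 0 carry 4
  1×5+4 = 9 → write 9
  5×5 = 25 → write 9 carry 1
  5×5+1 = 26 → write A carry 1
  4×5+1 = 21 → write 5 carry 1
  remaining carry: 1

0x15A990F77C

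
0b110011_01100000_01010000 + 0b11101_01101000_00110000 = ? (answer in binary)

0b10100001100100010000000

Add column by column in base 2, right to left:
  0+0 = 0
  0+0 = 0
  0+0 = 0
  0+0 = 0
  1+1 = 0 carry 1
  0+1+1 = 0 carry 1
  1+0+1 = 0 carry 1
  0+0+1 = 1
  0+0 = 0
  0+0 = 0
  0+0 = 0
  0+1 = 1
  0+0 = 0
  1+1 = 0 carry 1
  1+1+1 = 1 carry 1
  0+0+1 = 1
  1+1 = 0 carry 1
  1+0+1 = 0 carry 1
  0+1+1 = 0 carry 1
  0+1+1 = 0 carry 1
  1+1+1 = 1 carry 1
  1+0+1 = 0 carry 1
  final carry 1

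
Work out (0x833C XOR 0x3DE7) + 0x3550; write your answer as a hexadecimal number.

First 0x833C XOR 0x3DE7 = 0xBEDB.
Add column by column in base 16, right to left:
  B+0 = B
  D+5 = 2 carry 1
  E+5+1 = 4 carry 1
  B+3+1 = F

0xF42B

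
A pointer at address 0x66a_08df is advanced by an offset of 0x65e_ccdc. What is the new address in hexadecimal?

0xcc8d5bb

Add column by column in base 16, right to left:
  f+c = b carry 1
  d+d+1 = b carry 1
  8+c+1 = 5 carry 1
  0+c+1 = d
  a+e = 8 carry 1
  6+5+1 = c
  6+6 = c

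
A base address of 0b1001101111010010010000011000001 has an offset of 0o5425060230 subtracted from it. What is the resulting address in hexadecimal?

0x2194C029

0b1001101111010010010000011000001 = 0x4DE920C1 in hexadecimal.
0o5425060230 = 0x2C546098 in hexadecimal.
Subtract column by column in base 16:
  1-8 → 9 (borrow)
  C-9-1 → 2
  0-0 → 0
  2-6 → C (borrow)
  9-4-1 → 4
  E-5 → 9
  D-C → 1
  4-2 → 2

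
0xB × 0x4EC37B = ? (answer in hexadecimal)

Multiply each base-16 digit by 11, carrying:
  B×11 = 121 → write 9 carry 7
  7×11+7 = 84 → write 4 carry 5
  3×11+5 = 38 → write 6 carry 2
  C×11+2 = 134 → write 6 carry 8
  E×11+8 = 162 → write 2 carry 10
  4×11+10 = 54 → write 6 carry 3
  remaining carry: 3

0x3626649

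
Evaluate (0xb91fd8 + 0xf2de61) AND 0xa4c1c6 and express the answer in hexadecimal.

0xa0c000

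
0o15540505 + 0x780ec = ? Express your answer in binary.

0b1111100100001000110001

0o15540505 = 0b1101101100000101000101 in binary.
0x780ec = 0b1111000000011101100 in binary.
Add column by column in base 2, right to left:
  1+0 = 1
  0+0 = 0
  1+1 = 0 carry 1
  0+1+1 = 0 carry 1
  0+0+1 = 1
  0+1 = 1
  1+1 = 0 carry 1
  0+1+1 = 0 carry 1
  1+0+1 = 0 carry 1
  0+0+1 = 1
  0+0 = 0
  0+0 = 0
  0+0 = 0
  0+0 = 0
  1+0 = 1
  1+1 = 0 carry 1
  0+1+1 = 0 carry 1
  1+1+1 = 1 carry 1
  1+1+1 = 1 carry 1
  0+0+1 = 1
  1+0 = 1
  1+0 = 1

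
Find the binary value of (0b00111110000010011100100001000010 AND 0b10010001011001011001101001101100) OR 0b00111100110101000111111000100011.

0b111100110101011111111001100011

0b00111110000010011100100001000010 AND 0b10010001011001011001101001101100 = 0b00010000000000011000100001000000.
Then OR with 0b00111100110101000111111000100011.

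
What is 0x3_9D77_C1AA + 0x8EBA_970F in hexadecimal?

0x42C3258B9

Add column by column in base 16, right to left:
  A+F = 9 carry 1
  A+0+1 = B
  1+7 = 8
  C+9 = 5 carry 1
  7+A+1 = 2 carry 1
  7+B+1 = 3 carry 1
  D+E+1 = C carry 1
  9+8+1 = 2 carry 1
  3+0+1 = 4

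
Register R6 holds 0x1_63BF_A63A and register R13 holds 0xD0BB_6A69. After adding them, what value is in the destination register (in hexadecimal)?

0x2347B10A3

Add column by column in base 16, right to left:
  A+9 = 3 carry 1
  3+6+1 = A
  6+A = 0 carry 1
  A+6+1 = 1 carry 1
  F+B+1 = B carry 1
  B+B+1 = 7 carry 1
  3+0+1 = 4
  6+D = 3 carry 1
  1+0+1 = 2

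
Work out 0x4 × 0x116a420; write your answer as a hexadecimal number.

0x45a9080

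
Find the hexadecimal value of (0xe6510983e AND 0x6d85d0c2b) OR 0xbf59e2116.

0xff59e293e

0xe6510983e AND 0x6d85d0c2b = 0x64010082a.
Then OR with 0xbf59e2116.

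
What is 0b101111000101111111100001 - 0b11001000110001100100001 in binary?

0b10101111111110011000000

Subtract column by column in base 2:
  1-1 → 0
  0-0 → 0
  0-0 → 0
  0-0 → 0
  0-0 → 0
  1-1 → 0
  1-0 → 1
  1-0 → 1
  1-1 → 0
  1-1 → 0
  1-0 → 1
  1-0 → 1
  1-0 → 1
  0-1 → 1 (borrow)
  1-1-1 → 1 (borrow)
  0-0-1 → 1 (borrow)
  0-0-1 → 1 (borrow)
  0-0-1 → 1 (borrow)
  1-1-1 → 1 (borrow)
  1-0-1 → 0
  1-0 → 1
  1-1 → 0
  0-1 → 1 (borrow)
  1-0-1 → 0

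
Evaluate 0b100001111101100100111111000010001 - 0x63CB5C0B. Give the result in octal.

0o25371621006

0b100001111101100100111111000010001 = 0o41754477021 in octal.
0x63CB5C0B = 0o14362656013 in octal.
Subtract column by column in base 8:
  1-3 → 6 (borrow)
  2-1-1 → 0
  0-0 → 0
  7-6 → 1
  7-5 → 2
  4-6 → 6 (borrow)
  4-2-1 → 1
  5-6 → 7 (borrow)
  7-3-1 → 3
  1-4 → 5 (borrow)
  4-1-1 → 2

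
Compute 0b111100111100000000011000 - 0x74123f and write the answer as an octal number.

0b111100111100000000011000 = 0o74740030 in octal.
0x74123f = 0o35011077 in octal.
Subtract column by column in base 8:
  0-7 → 1 (borrow)
  3-7-1 → 3 (borrow)
  0-0-1 → 7 (borrow)
  0-1-1 → 6 (borrow)
  4-1-1 → 2
  7-0 → 7
  4-5 → 7 (borrow)
  7-3-1 → 3

0o37726731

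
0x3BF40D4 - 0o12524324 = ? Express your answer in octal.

0x3BF40D4 = 0o357640324 in octal.
Subtract column by column in base 8:
  4-4 → 0
  2-2 → 0
  3-3 → 0
  0-4 → 4 (borrow)
  4-2-1 → 1
  6-5 → 1
  7-2 → 5
  5-1 → 4
  3-0 → 3

0o345114000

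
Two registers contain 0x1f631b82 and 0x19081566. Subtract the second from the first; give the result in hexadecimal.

0x65b061c

Subtract column by column in base 16:
  2-6 → c (borrow)
  8-6-1 → 1
  b-5 → 6
  1-1 → 0
  3-8 → b (borrow)
  6-0-1 → 5
  f-9 → 6
  1-1 → 0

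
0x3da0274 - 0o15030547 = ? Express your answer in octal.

0x3da0274 = 0o366401164 in octal.
Subtract column by column in base 8:
  4-7 → 5 (borrow)
  6-4-1 → 1
  1-5 → 4 (borrow)
  1-0-1 → 0
  0-3 → 5 (borrow)
  4-0-1 → 3
  6-5 → 1
  6-1 → 5
  3-0 → 3

0o351350415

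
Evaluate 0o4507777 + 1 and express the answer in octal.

The trailing 4 digits are 7 (max in base 8), so adding 1 cascades: they roll to 0 and the next digit up increments.

0o4510000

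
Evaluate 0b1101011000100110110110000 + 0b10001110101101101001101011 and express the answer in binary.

Add column by column in base 2, right to left:
  0+1 = 1
  0+1 = 1
  0+0 = 0
  0+1 = 1
  1+0 = 1
  1+1 = 0 carry 1
  0+1+1 = 0 carry 1
  1+0+1 = 0 carry 1
  1+0+1 = 0 carry 1
  0+1+1 = 0 carry 1
  1+0+1 = 0 carry 1
  1+1+1 = 1 carry 1
  0+1+1 = 0 carry 1
  0+0+1 = 1
  1+1 = 0 carry 1
  0+1+1 = 0 carry 1
  0+0+1 = 1
  0+1 = 1
  1+0 = 1
  1+1 = 0 carry 1
  0+1+1 = 0 carry 1
  1+1+1 = 1 carry 1
  0+0+1 = 1
  1+0 = 1
  1+0 = 1
  0+1 = 1

0b11111001110010100000011011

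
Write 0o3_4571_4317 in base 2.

Each octal digit is 3 bits: 3=011 4=100 5=101 7=111 1=001 4=100 3=011 1=001 7=111.

0b11100101111001100011001111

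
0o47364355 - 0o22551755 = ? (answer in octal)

Subtract column by column in base 8:
  5-5 → 0
  5-5 → 0
  3-7 → 4 (borrow)
  4-1-1 → 2
  6-5 → 1
  3-5 → 6 (borrow)
  7-2-1 → 4
  4-2 → 2

0o24612400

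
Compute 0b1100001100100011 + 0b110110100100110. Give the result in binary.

Add column by column in base 2, right to left:
  1+0 = 1
  1+1 = 0 carry 1
  0+1+1 = 0 carry 1
  0+0+1 = 1
  0+0 = 0
  1+1 = 0 carry 1
  0+0+1 = 1
  0+0 = 0
  1+1 = 0 carry 1
  1+0+1 = 0 carry 1
  0+1+1 = 0 carry 1
  0+1+1 = 0 carry 1
  0+0+1 = 1
  0+1 = 1
  1+1 = 0 carry 1
  1+0+1 = 0 carry 1
  final carry 1

0b10011000001001001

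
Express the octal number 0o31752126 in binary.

0b11001111101010001010110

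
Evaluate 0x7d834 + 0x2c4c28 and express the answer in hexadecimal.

Add column by column in base 16, right to left:
  4+8 = c
  3+2 = 5
  8+c = 4 carry 1
  d+4+1 = 2 carry 1
  7+c+1 = 4 carry 1
  0+2+1 = 3

0x34245c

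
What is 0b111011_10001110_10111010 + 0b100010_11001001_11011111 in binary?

Add column by column in base 2, right to left:
  0+1 = 1
  1+1 = 0 carry 1
  0+1+1 = 0 carry 1
  1+1+1 = 1 carry 1
  1+1+1 = 1 carry 1
  1+0+1 = 0 carry 1
  0+1+1 = 0 carry 1
  1+1+1 = 1 carry 1
  0+1+1 = 0 carry 1
  1+0+1 = 0 carry 1
  1+0+1 = 0 carry 1
  1+1+1 = 1 carry 1
  0+0+1 = 1
  0+0 = 0
  0+1 = 1
  1+1 = 0 carry 1
  1+0+1 = 0 carry 1
  1+1+1 = 1 carry 1
  0+0+1 = 1
  1+0 = 1
  1+0 = 1
  1+1 = 0 carry 1
  final carry 1

0b10111100101100010011001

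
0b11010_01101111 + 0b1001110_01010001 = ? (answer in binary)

0b110100011000000

Add column by column in base 2, right to left:
  1+1 = 0 carry 1
  1+0+1 = 0 carry 1
  1+0+1 = 0 carry 1
  1+0+1 = 0 carry 1
  0+1+1 = 0 carry 1
  1+0+1 = 0 carry 1
  1+1+1 = 1 carry 1
  0+0+1 = 1
  0+0 = 0
  1+1 = 0 carry 1
  0+1+1 = 0 carry 1
  1+1+1 = 1 carry 1
  1+0+1 = 0 carry 1
  0+0+1 = 1
  0+1 = 1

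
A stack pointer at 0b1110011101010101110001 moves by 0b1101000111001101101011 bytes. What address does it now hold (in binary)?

0b11011100100100011011100

Add column by column in base 2, right to left:
  1+1 = 0 carry 1
  0+1+1 = 0 carry 1
  0+0+1 = 1
  0+1 = 1
  1+0 = 1
  1+1 = 0 carry 1
  1+1+1 = 1 carry 1
  0+0+1 = 1
  1+1 = 0 carry 1
  0+1+1 = 0 carry 1
  1+0+1 = 0 carry 1
  0+0+1 = 1
  1+1 = 0 carry 1
  0+1+1 = 0 carry 1
  1+1+1 = 1 carry 1
  1+0+1 = 0 carry 1
  1+0+1 = 0 carry 1
  0+0+1 = 1
  0+1 = 1
  1+0 = 1
  1+1 = 0 carry 1
  1+1+1 = 1 carry 1
  final carry 1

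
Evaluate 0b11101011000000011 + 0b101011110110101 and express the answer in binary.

0b100010110110111000

Add column by column in base 2, right to left:
  1+1 = 0 carry 1
  1+0+1 = 0 carry 1
  0+1+1 = 0 carry 1
  0+0+1 = 1
  0+1 = 1
  0+1 = 1
  0+0 = 0
  0+1 = 1
  0+1 = 1
  1+1 = 0 carry 1
  1+1+1 = 1 carry 1
  0+0+1 = 1
  1+1 = 0 carry 1
  0+0+1 = 1
  1+1 = 0 carry 1
  1+0+1 = 0 carry 1
  1+0+1 = 0 carry 1
  final carry 1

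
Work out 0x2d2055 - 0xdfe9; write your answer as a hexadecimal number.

0x2c406c

Subtract column by column in base 16:
  5-9 → c (borrow)
  5-e-1 → 6 (borrow)
  0-f-1 → 0 (borrow)
  2-d-1 → 4 (borrow)
  d-0-1 → c
  2-0 → 2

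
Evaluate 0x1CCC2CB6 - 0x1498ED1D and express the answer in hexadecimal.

0x8333F99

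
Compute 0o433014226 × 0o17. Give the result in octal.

Multiply each base-8 digit by 15, carrying:
  6×15 = 90 → write 2 carry 11
  2×15+11 = 41 → write 1 carry 5
  2×15+5 = 35 → write 3 carry 4
  4×15+4 = 64 → write 0 carry 8
  1×15+8 = 23 → write 7 carry 2
  0×15+2 = 2 → write 2
  3×15 = 45 → write 5 carry 5
  3×15+5 = 50 → write 2 carry 6
  4×15+6 = 66 → write 2 carry 8
  remaining carry: 10

0o10225270312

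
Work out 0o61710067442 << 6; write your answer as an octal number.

0o6171006744200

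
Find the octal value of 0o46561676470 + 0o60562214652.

0o127344113342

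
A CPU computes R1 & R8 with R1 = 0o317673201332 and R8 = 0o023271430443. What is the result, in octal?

AND each oct digit independently (no carries):
  3&0=0, 1&2=0, 7&3=3, 6&2=2, 7&7=7, 3&1=1, 2&4=0, 0&3=0, 1&0=0, 3&4=0, 3&4=0, 2&3=2

0o003271000002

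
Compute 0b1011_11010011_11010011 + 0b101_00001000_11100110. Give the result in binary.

Add column by column in base 2, right to left:
  1+0 = 1
  1+1 = 0 carry 1
  0+1+1 = 0 carry 1
  0+0+1 = 1
  1+0 = 1
  0+1 = 1
  1+1 = 0 carry 1
  1+1+1 = 1 carry 1
  1+0+1 = 0 carry 1
  1+0+1 = 0 carry 1
  0+0+1 = 1
  0+1 = 1
  1+0 = 1
  0+0 = 0
  1+0 = 1
  1+0 = 1
  1+1 = 0 carry 1
  1+0+1 = 0 carry 1
  0+1+1 = 0 carry 1
  1+0+1 = 0 carry 1
  final carry 1

0b100001101110010111001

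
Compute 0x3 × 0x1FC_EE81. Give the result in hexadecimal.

0x5F6CB83

Multiply each base-16 digit by 3, carrying:
  1×3 = 3 → write 3
  8×3 = 24 → write 8 carry 1
  E×3+1 = 43 → write B carry 2
  E×3+2 = 44 → write C carry 2
  C×3+2 = 38 → write 6 carry 2
  F×3+2 = 47 → write F carry 2
  1×3+2 = 5 → write 5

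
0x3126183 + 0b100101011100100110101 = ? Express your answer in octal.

0x3126183 = 0o304460603 in octal.
0b100101011100100110101 = 0o4534465 in octal.
Add column by column in base 8, right to left:
  3+5 = 0 carry 1
  0+6+1 = 7
  6+4 = 2 carry 1
  0+4+1 = 5
  6+3 = 1 carry 1
  4+5+1 = 2 carry 1
  4+4+1 = 1 carry 1
  0+0+1 = 1
  3+0 = 3

0o311215270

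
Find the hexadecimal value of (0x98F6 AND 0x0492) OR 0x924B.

0x92DB

0x98F6 AND 0x0492 = 0x0092.
Then OR with 0x924B.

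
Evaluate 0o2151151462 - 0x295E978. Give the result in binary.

0o2151151462 = 0b10001101001001101001100110010 in binary.
0x295E978 = 0b10100101011110100101111000 in binary.
Subtract column by column in base 2:
  0-0 → 0
  1-0 → 1
  0-0 → 0
  0-1 → 1 (borrow)
  1-1-1 → 1 (borrow)
  1-1-1 → 1 (borrow)
  0-1-1 → 0 (borrow)
  0-0-1 → 1 (borrow)
  1-1-1 → 1 (borrow)
  1-0-1 → 0
  0-0 → 0
  0-1 → 1 (borrow)
  1-0-1 → 0
  0-1 → 1 (borrow)
  1-1-1 → 1 (borrow)
  1-1-1 → 1 (borrow)
  0-1-1 → 0 (borrow)
  0-0-1 → 1 (borrow)
  1-1-1 → 1 (borrow)
  0-0-1 → 1 (borrow)
  0-1-1 → 0 (borrow)
  1-0-1 → 0
  0-0 → 0
  1-1 → 0
  1-0 → 1
  0-1 → 1 (borrow)
  0-0-1 → 1 (borrow)
  0-0-1 → 1 (borrow)
  1-0-1 → 0

0b1111000011101110100110111010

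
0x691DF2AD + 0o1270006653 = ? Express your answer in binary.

0b1110011111111100000000001011000

0x691DF2AD = 0b1101001000111011111001010101101 in binary.
0o1270006653 = 0b1010111000000000110110101011 in binary.
Add column by column in base 2, right to left:
  1+1 = 0 carry 1
  0+1+1 = 0 carry 1
  1+0+1 = 0 carry 1
  1+1+1 = 1 carry 1
  0+0+1 = 1
  1+1 = 0 carry 1
  0+0+1 = 1
  1+1 = 0 carry 1
  0+1+1 = 0 carry 1
  1+0+1 = 0 carry 1
  0+1+1 = 0 carry 1
  0+1+1 = 0 carry 1
  1+0+1 = 0 carry 1
  1+0+1 = 0 carry 1
  1+0+1 = 0 carry 1
  1+0+1 = 0 carry 1
  1+0+1 = 0 carry 1
  0+0+1 = 1
  1+0 = 1
  1+0 = 1
  1+0 = 1
  0+1 = 1
  0+1 = 1
  0+1 = 1
  1+0 = 1
  0+1 = 1
  0+0 = 0
  1+1 = 0 carry 1
  0+0+1 = 1
  1+0 = 1
  1+0 = 1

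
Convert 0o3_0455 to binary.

0b11000100101101

Each octal digit is 3 bits: 3=011 0=000 4=100 5=101 5=101.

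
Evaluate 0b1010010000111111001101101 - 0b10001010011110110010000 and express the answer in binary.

Subtract column by column in base 2:
  1-0 → 1
  0-0 → 0
  1-0 → 1
  1-0 → 1
  0-1 → 1 (borrow)
  1-0-1 → 0
  1-0 → 1
  0-1 → 1 (borrow)
  0-1-1 → 0 (borrow)
  1-0-1 → 0
  1-1 → 0
  1-1 → 0
  1-1 → 0
  1-1 → 0
  1-0 → 1
  0-0 → 0
  0-1 → 1 (borrow)
  0-0-1 → 1 (borrow)
  0-1-1 → 0 (borrow)
  1-0-1 → 0
  0-0 → 0
  0-0 → 0
  1-1 → 0
  0-0 → 0
  1-0 → 1

0b1000000110100000011011101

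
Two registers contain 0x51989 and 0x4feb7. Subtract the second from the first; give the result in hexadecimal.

0x1ad2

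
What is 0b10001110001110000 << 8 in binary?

Left shift by 8: append 8 zero bits.

0b1000111000111000000000000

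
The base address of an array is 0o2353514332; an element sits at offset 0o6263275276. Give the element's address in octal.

0o10637011630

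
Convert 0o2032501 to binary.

Each octal digit is 3 bits: 2=010 0=000 3=011 2=010 5=101 0=000 1=001.

0b10000011010101000001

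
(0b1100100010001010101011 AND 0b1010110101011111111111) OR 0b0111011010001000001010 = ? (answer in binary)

0b1111111010001010101011

0b1100100010001010101011 AND 0b1010110101011111111111 = 0b1000100000001010101011.
Then OR with 0b0111011010001000001010.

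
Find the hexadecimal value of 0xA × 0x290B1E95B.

0x19A6F31D8E

Multiply each base-16 digit by 10, carrying:
  B×10 = 110 → write E carry 6
  5×10+6 = 56 → write 8 carry 3
  9×10+3 = 93 → write D carry 5
  E×10+5 = 145 → write 1 carry 9
  1×10+9 = 19 → write 3 carry 1
  B×10+1 = 111 → write F carry 6
  0×10+6 = 6 → write 6
  9×10 = 90 → write A carry 5
  2×10+5 = 25 → write 9 carry 1
  remaining carry: 1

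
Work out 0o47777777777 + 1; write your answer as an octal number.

0o50000000000

The trailing 10 digits are 7 (max in base 8), so adding 1 cascades: they roll to 0 and the next digit up increments.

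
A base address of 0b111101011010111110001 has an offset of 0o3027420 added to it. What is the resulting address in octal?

0o12562401

0b111101011010111110001 = 0o7532761 in octal.
Add column by column in base 8, right to left:
  1+0 = 1
  6+2 = 0 carry 1
  7+4+1 = 4 carry 1
  2+7+1 = 2 carry 1
  3+2+1 = 6
  5+0 = 5
  7+3 = 2 carry 1
  final carry 1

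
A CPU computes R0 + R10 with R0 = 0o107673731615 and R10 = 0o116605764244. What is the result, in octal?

0o226501716061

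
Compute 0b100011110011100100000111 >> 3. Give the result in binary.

Right shift by 3: drop the 3 least-significant bits.

0b100011110011100100000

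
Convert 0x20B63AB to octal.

Expand each hex digit to 4 bits: 2=0010 0=0000 B=1011 6=0110 3=0011 A=1010 B=1011.
Group the bits in threes: 010 000 010 110 110 001 110 101 011 → 202661653.

0o202661653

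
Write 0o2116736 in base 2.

0b10001001110111011110

Each octal digit is 3 bits: 2=010 1=001 1=001 6=110 7=111 3=011 6=110.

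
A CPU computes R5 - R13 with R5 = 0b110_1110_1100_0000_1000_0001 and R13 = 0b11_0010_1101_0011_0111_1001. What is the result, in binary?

Subtract column by column in base 2:
  1-1 → 0
  0-0 → 0
  0-0 → 0
  0-1 → 1 (borrow)
  0-1-1 → 0 (borrow)
  0-1-1 → 0 (borrow)
  0-1-1 → 0 (borrow)
  1-0-1 → 0
  0-1 → 1 (borrow)
  0-1-1 → 0 (borrow)
  0-0-1 → 1 (borrow)
  0-0-1 → 1 (borrow)
  0-1-1 → 0 (borrow)
  0-0-1 → 1 (borrow)
  1-1-1 → 1 (borrow)
  1-1-1 → 1 (borrow)
  0-0-1 → 1 (borrow)
  1-1-1 → 1 (borrow)
  1-0-1 → 0
  1-0 → 1
  0-1 → 1 (borrow)
  1-1-1 → 1 (borrow)
  1-0-1 → 0

0b1110111110110100001000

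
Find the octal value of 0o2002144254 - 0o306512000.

Subtract column by column in base 8:
  4-0 → 4
  5-0 → 5
  2-0 → 2
  4-2 → 2
  4-1 → 3
  1-5 → 4 (borrow)
  2-6-1 → 3 (borrow)
  0-0-1 → 7 (borrow)
  0-3-1 → 4 (borrow)
  2-0-1 → 1

0o1473432254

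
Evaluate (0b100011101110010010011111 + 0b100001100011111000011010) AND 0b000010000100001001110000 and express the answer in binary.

0b1000110000

Add column by column in base 2, right to left:
  1+0 = 1
  1+1 = 0 carry 1
  1+0+1 = 0 carry 1
  1+1+1 = 1 carry 1
  1+1+1 = 1 carry 1
  0+0+1 = 1
  0+0 = 0
  1+0 = 1
  0+0 = 0
  0+1 = 1
  1+1 = 0 carry 1
  0+1+1 = 0 carry 1
  0+1+1 = 0 carry 1
  1+1+1 = 1 carry 1
  1+0+1 = 0 carry 1
  1+0+1 = 0 carry 1
  0+0+1 = 1
  1+1 = 0 carry 1
  1+1+1 = 1 carry 1
  1+0+1 = 0 carry 1
  0+0+1 = 1
  0+0 = 0
  0+0 = 0
  1+1 = 0 carry 1
  final carry 1
Sum = 0b1000101010010001010111001; now AND with 0b000010000100001001110000:
  1000101010010001010111001
& 0000010000100001001110000
= 0000000000000001000110000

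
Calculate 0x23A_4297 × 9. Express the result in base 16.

Multiply each base-16 digit by 9, carrying:
  7×9 = 63 → write F carry 3
  9×9+3 = 84 → write 4 carry 5
  2×9+5 = 23 → write 7 carry 1
  4×9+1 = 37 → write 5 carry 2
  A×9+2 = 92 → write C carry 5
  3×9+5 = 32 → write 0 carry 2
  2×9+2 = 20 → write 4 carry 1
  remaining carry: 1

0x140C574F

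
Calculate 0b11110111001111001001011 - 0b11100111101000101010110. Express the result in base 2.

0b1111100110011110101

Subtract column by column in base 2:
  1-0 → 1
  1-1 → 0
  0-1 → 1 (borrow)
  1-0-1 → 0
  0-1 → 1 (borrow)
  0-0-1 → 1 (borrow)
  1-1-1 → 1 (borrow)
  0-0-1 → 1 (borrow)
  0-1-1 → 0 (borrow)
  1-0-1 → 0
  1-0 → 1
  1-0 → 1
  1-1 → 0
  0-0 → 0
  0-1 → 1 (borrow)
  1-1-1 → 1 (borrow)
  1-1-1 → 1 (borrow)
  1-1-1 → 1 (borrow)
  0-0-1 → 1 (borrow)
  1-0-1 → 0
  1-1 → 0
  1-1 → 0
  1-1 → 0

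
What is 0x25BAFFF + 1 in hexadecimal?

0x25BB000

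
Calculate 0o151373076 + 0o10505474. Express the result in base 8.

0o162100572

Add column by column in base 8, right to left:
  6+4 = 2 carry 1
  7+7+1 = 7 carry 1
  0+4+1 = 5
  3+5 = 0 carry 1
  7+0+1 = 0 carry 1
  3+5+1 = 1 carry 1
  1+0+1 = 2
  5+1 = 6
  1+0 = 1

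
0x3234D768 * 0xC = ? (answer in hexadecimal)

0x25A7A18E0

Multiply each base-16 digit by 12, carrying:
  8×12 = 96 → write 0 carry 6
  6×12+6 = 78 → write E carry 4
  7×12+4 = 88 → write 8 carry 5
  D×12+5 = 161 → write 1 carry 10
  4×12+10 = 58 → write A carry 3
  3×12+3 = 39 → write 7 carry 2
  2×12+2 = 26 → write A carry 1
  3×12+1 = 37 → write 5 carry 2
  remaining carry: 2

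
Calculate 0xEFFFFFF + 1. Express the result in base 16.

The trailing 6 digits are F (max in base 16), so adding 1 cascades: they roll to 0 and the next digit up increments.

0xF000000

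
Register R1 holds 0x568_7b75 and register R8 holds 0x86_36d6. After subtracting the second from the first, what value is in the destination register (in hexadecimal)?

0x4e2449f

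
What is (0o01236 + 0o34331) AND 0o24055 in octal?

0o24045

Add column by column in base 8, right to left:
  6+1 = 7
  3+3 = 6
  2+3 = 5
  1+4 = 5
  0+3 = 3
Sum = 0o35567; now AND with 0o24055:
  3&2=2, 5&4=4, 5&0=0, 6&5=4, 7&5=5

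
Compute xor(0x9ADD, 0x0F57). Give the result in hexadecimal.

XOR each hex digit independently (no carries):
  9^0=9, A^F=5, D^5=8, D^7=A

0x958A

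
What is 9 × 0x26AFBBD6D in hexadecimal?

0x15C2D9A8D5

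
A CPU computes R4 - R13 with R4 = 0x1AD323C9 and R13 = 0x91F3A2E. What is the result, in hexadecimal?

0x11B3E99B

Subtract column by column in base 16:
  9-E → B (borrow)
  C-2-1 → 9
  3-A → 9 (borrow)
  2-3-1 → E (borrow)
  3-F-1 → 3 (borrow)
  D-1-1 → B
  A-9 → 1
  1-0 → 1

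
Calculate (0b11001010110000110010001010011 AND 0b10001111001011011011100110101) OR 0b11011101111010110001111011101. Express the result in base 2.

0b11001010110000110010001010011 AND 0b10001111001011011011100110101 = 0b10001010000000010010000010001.
Then OR with 0b11011101111010110001111011101.

0b11011111111010110011111011101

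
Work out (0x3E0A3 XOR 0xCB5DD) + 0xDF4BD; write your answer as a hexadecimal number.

0x1D4A3B

First 0x3E0A3 XOR 0xCB5DD = 0xF557E.
Add column by column in base 16, right to left:
  E+D = B carry 1
  7+B+1 = 3 carry 1
  5+4+1 = A
  5+F = 4 carry 1
  F+D+1 = D carry 1
  final carry 1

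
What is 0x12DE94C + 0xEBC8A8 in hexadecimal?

Add column by column in base 16, right to left:
  C+8 = 4 carry 1
  4+A+1 = F
  9+8 = 1 carry 1
  E+C+1 = B carry 1
  D+B+1 = 9 carry 1
  2+E+1 = 1 carry 1
  1+0+1 = 2

0x219B1F4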